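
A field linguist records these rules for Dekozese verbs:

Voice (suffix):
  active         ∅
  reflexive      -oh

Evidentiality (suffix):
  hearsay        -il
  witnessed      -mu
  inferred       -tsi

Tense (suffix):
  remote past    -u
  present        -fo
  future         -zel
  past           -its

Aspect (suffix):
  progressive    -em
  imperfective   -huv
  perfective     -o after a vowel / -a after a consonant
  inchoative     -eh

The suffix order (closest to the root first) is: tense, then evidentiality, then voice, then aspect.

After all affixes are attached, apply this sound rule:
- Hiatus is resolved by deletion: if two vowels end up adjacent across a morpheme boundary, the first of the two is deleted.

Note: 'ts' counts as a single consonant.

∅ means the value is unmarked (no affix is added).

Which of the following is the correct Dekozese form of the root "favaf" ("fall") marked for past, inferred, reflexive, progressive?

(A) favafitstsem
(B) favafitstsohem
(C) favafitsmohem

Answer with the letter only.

Attach tense past -its → favafits.
Attach evidentiality inferred -tsi → favafitstsi.
Attach voice reflexive -oh → favafitstsioh.
Attach aspect progressive -em → favafitstsiohem.
Apply vowel deletion: favafitstsiohem → favafitstsohem.
So the correct form is favafitstsohem, option (B).
(C) favafitsmohem is wrong: it uses witnessed instead of inferred for evidentiality.
(A) favafitstsem is wrong: it uses active instead of reflexive for voice.

B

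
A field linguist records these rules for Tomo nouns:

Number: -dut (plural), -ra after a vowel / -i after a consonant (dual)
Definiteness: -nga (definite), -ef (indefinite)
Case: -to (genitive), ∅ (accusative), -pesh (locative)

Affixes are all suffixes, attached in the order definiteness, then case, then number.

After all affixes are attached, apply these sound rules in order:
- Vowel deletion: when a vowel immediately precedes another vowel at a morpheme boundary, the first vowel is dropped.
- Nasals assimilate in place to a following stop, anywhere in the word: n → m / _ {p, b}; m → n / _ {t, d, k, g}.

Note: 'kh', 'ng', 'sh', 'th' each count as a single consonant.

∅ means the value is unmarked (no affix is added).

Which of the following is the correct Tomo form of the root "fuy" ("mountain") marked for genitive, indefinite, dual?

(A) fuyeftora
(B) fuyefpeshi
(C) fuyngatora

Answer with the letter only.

Attach definiteness indefinite -ef → fuyef.
Attach case genitive -to → fuyefto.
Attach number dual -ra (after vowel 'o') → fuyeftora.
Vowel deletion: no change.
Nasal assimilation: no change.
So the correct form is fuyeftora, option (A).
(B) fuyefpeshi is wrong: it uses locative instead of genitive for case.
(C) fuyngatora is wrong: it uses definite instead of indefinite for definiteness.

A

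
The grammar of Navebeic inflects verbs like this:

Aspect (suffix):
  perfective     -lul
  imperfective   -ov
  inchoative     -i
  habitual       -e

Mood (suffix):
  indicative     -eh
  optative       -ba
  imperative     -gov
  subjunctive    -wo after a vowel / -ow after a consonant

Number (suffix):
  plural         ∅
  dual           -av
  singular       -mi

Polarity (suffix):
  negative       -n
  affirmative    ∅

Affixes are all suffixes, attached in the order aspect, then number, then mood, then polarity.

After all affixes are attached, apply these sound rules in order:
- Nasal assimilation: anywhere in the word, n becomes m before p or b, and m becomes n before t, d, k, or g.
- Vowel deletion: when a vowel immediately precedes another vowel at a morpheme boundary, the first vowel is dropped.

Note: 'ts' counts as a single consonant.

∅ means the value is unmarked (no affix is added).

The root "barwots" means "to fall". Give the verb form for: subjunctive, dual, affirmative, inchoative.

Attach aspect inchoative -i → barwotsi.
Attach number dual -av → barwotsiav.
Attach mood subjunctive -ow (after consonant 'v') → barwotsiavow.
polarity = affirmative: zero marking, form stays barwotsiavow.
Nasal assimilation: no change.
Apply vowel deletion: barwotsiavow → barwotsavow.

barwotsavow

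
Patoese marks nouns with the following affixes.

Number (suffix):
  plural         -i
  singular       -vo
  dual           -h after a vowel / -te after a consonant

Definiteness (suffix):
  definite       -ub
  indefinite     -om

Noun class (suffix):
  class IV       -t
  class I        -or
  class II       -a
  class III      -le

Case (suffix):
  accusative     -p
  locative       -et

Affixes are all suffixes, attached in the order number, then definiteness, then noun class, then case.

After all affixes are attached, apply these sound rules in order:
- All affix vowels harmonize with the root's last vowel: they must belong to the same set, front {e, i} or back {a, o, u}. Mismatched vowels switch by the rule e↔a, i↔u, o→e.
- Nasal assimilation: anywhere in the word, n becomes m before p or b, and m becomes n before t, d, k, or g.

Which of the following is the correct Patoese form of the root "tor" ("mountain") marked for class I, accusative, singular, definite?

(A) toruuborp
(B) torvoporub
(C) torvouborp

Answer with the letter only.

Attach number singular -vo → torvo.
Attach definiteness definite -ub → torvoub.
Attach noun class class I -or → torvoubor.
Attach case accusative -p → torvouborp.
Vowel harmony: no change.
Nasal assimilation: no change.
So the correct form is torvouborp, option (C).
(B) torvoporub is wrong: it has the affixes in the wrong order.
(A) toruuborp is wrong: it uses plural instead of singular for number.

C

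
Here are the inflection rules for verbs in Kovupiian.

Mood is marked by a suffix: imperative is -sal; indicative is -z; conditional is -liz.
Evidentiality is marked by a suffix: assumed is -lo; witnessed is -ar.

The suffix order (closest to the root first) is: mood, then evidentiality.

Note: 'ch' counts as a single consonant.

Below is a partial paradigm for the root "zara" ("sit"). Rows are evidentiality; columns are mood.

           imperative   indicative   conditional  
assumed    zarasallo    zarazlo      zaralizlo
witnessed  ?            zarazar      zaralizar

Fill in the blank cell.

zarasalar

Attach mood imperative -sal → zarasal.
Attach evidentiality witnessed -ar → zarasalar.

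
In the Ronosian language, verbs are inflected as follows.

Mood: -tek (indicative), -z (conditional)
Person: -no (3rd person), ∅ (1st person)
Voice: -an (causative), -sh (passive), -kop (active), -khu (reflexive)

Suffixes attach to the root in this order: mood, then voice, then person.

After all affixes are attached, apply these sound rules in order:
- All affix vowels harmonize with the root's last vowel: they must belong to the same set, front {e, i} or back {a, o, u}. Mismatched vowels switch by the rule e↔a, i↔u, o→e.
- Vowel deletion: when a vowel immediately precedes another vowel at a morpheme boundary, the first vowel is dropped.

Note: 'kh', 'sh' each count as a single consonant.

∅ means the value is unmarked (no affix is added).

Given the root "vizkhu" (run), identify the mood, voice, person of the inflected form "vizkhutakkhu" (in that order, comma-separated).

indicative, reflexive, 1st person

Segment: vizkhu-tek-khu.
mood: -tek → indicative.
voice: -khu → reflexive.
person: ∅ → 1st person.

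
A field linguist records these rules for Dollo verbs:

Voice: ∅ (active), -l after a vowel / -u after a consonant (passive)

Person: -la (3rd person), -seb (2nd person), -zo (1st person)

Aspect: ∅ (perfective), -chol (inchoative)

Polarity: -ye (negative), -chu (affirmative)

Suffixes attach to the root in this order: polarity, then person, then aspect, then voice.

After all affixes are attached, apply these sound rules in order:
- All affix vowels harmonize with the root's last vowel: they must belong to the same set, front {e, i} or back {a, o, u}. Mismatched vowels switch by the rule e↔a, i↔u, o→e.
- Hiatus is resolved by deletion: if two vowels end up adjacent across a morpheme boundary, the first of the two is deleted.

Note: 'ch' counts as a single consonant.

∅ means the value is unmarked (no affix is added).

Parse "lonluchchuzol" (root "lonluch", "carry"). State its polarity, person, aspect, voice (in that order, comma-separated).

Segment: lonluch-chu-zo-l.
polarity: -chu → affirmative.
person: -zo → 1st person.
aspect: ∅ → perfective.
voice: -l/u → passive.

affirmative, 1st person, perfective, passive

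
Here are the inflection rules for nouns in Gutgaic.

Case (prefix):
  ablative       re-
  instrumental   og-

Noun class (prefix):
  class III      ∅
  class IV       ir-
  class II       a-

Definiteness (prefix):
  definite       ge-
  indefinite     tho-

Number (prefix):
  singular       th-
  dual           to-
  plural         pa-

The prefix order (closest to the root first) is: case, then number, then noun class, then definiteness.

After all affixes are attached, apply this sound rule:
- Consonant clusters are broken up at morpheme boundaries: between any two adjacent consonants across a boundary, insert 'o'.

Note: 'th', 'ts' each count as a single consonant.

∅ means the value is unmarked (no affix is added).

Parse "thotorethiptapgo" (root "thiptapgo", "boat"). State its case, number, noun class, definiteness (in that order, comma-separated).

ablative, dual, class III, indefinite

Segment: tho-to-re-thiptapgo.
case: re- → ablative.
number: to- → dual.
noun class: ∅ → class III.
definiteness: tho- → indefinite.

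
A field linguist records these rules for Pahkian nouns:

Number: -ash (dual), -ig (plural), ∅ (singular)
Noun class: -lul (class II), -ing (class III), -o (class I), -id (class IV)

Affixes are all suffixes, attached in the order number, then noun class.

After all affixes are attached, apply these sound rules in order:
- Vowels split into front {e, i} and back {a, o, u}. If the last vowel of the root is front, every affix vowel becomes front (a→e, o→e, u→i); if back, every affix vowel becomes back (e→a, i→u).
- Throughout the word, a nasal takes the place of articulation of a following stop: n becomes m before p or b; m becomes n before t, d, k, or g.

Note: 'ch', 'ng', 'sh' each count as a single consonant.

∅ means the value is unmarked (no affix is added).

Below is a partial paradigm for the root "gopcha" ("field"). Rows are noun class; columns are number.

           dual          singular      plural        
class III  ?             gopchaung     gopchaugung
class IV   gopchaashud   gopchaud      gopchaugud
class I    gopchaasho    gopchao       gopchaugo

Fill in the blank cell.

gopchaashung

Attach number dual -ash → gopchaash.
Attach noun class class III -ing → gopchaashing.
Apply vowel harmony: gopchaashing → gopchaashung.
Nasal assimilation: no change.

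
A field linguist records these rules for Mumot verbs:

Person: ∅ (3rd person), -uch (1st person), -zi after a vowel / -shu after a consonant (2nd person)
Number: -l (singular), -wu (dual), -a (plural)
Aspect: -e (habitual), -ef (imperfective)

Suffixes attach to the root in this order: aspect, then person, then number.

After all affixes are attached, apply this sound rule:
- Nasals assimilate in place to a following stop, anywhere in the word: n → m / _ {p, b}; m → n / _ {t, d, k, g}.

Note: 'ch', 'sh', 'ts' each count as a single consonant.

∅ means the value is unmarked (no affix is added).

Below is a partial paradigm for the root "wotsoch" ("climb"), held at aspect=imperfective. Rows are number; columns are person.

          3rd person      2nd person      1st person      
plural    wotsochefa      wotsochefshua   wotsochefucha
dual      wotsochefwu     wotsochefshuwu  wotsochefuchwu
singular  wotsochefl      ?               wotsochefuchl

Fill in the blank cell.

wotsochefshul

Attach aspect imperfective -ef → wotsochef.
Attach person 2nd person -shu (after consonant 'f') → wotsochefshu.
Attach number singular -l → wotsochefshul.
Nasal assimilation: no change.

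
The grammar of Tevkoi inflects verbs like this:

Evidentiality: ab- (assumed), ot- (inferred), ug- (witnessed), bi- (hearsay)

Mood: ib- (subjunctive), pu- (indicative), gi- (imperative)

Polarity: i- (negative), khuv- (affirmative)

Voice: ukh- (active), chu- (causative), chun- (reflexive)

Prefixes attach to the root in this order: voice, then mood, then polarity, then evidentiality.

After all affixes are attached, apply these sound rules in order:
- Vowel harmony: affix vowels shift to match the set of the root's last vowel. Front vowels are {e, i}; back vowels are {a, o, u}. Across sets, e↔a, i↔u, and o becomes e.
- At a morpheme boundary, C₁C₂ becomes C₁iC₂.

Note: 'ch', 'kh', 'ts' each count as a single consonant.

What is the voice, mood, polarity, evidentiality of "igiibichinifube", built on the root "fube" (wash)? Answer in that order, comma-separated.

reflexive, subjunctive, negative, witnessed

Segment: ug-i-ib-chun-fube.
voice: chun- → reflexive.
mood: ib- → subjunctive.
polarity: i- → negative.
evidentiality: ug- → witnessed.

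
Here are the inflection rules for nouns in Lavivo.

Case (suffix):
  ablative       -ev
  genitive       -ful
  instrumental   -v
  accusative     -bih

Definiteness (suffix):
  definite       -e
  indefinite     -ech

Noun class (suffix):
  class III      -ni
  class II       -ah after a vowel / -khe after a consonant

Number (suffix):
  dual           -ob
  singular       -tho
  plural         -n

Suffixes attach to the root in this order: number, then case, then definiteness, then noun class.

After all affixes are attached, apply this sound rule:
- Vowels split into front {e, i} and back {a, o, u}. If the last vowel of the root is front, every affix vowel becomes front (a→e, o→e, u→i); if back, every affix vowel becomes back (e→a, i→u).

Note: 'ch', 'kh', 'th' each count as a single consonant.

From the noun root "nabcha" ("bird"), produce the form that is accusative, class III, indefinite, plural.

Attach number plural -n → nabchan.
Attach case accusative -bih → nabchanbih.
Attach definiteness indefinite -ech → nabchanbihech.
Attach noun class class III -ni → nabchanbihechni.
Apply vowel harmony: nabchanbihechni → nabchanbuhachnu.

nabchanbuhachnu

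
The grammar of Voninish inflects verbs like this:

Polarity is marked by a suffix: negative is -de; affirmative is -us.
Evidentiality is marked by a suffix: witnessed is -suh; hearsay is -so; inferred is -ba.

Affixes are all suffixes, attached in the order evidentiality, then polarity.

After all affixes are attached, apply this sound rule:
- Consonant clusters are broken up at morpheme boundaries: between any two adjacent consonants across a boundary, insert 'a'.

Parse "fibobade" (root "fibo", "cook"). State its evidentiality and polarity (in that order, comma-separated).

Segment: fibo-ba-de.
evidentiality: -ba → inferred.
polarity: -de → negative.

inferred, negative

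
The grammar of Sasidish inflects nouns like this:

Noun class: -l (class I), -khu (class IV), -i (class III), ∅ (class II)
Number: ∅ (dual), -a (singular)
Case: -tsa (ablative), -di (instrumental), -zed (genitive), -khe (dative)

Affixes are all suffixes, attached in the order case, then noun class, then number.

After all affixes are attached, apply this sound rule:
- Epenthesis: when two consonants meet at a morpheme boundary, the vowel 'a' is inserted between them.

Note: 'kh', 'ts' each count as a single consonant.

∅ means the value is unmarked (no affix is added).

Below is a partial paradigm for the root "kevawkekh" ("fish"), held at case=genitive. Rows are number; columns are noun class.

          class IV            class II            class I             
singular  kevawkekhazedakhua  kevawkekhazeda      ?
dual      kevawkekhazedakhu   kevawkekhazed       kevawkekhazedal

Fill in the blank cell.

kevawkekhazedala

Attach case genitive -zed → kevawkekhzed.
Attach noun class class I -l → kevawkekhzedl.
Attach number singular -a → kevawkekhzedla.
Apply epenthesis: kevawkekhzedla → kevawkekhazedala.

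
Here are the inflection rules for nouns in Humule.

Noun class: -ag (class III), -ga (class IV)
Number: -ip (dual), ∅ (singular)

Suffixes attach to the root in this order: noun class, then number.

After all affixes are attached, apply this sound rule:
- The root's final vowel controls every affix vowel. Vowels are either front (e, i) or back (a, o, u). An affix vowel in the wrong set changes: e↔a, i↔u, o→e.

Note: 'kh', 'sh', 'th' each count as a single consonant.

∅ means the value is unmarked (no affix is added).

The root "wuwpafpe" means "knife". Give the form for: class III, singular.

wuwpafpeeg

Attach noun class class III -ag → wuwpafpeag.
number = singular: zero marking, form stays wuwpafpeag.
Apply vowel harmony: wuwpafpeag → wuwpafpeeg.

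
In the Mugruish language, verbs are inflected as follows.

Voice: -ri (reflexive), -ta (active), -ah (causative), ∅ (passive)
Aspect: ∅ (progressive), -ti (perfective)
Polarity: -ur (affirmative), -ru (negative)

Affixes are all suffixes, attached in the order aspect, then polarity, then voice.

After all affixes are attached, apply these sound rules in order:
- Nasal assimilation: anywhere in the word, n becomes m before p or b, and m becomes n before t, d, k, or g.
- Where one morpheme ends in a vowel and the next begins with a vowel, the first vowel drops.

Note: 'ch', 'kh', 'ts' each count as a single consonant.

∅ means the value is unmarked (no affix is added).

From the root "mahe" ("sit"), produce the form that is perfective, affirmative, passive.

Attach aspect perfective -ti → maheti.
Attach polarity affirmative -ur → mahetiur.
voice = passive: zero marking, form stays mahetiur.
Nasal assimilation: no change.
Apply vowel deletion: mahetiur → mahetur.

mahetur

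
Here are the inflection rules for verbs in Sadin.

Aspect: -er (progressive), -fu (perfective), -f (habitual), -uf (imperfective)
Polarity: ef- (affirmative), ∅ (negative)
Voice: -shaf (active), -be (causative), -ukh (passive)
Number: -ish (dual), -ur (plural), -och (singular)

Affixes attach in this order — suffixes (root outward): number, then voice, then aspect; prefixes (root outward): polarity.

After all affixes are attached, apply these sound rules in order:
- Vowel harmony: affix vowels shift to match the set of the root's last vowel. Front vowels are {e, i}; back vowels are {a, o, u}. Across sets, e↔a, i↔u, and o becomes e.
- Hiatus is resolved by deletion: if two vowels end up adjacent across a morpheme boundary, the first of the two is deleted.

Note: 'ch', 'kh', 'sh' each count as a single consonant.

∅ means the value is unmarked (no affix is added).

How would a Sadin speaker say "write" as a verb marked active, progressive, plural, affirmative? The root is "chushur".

Attach number plural -ur → chushurur.
Attach voice active -shaf → chushururshaf.
Attach aspect progressive -er → chushururshafer.
Attach polarity affirmative ef- → efchushururshafer.
Apply vowel harmony: efchushururshafer → afchushururshafar.
Vowel deletion: no change.

afchushururshafar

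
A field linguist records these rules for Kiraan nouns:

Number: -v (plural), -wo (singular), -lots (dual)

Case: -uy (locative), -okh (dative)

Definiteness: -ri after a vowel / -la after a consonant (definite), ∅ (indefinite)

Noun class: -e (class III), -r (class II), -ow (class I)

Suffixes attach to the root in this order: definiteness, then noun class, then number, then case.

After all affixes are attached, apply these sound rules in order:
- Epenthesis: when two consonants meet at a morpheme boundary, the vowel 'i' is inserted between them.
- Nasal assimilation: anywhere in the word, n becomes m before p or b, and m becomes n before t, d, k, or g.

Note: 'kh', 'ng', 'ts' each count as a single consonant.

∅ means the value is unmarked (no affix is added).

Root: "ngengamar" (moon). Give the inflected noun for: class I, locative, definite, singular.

ngengamarilaowiwouy

Attach definiteness definite -la (after consonant 'r') → ngengamarla.
Attach noun class class I -ow → ngengamarlaow.
Attach number singular -wo → ngengamarlaowwo.
Attach case locative -uy → ngengamarlaowwouy.
Apply epenthesis: ngengamarlaowwouy → ngengamarilaowiwouy.
Nasal assimilation: no change.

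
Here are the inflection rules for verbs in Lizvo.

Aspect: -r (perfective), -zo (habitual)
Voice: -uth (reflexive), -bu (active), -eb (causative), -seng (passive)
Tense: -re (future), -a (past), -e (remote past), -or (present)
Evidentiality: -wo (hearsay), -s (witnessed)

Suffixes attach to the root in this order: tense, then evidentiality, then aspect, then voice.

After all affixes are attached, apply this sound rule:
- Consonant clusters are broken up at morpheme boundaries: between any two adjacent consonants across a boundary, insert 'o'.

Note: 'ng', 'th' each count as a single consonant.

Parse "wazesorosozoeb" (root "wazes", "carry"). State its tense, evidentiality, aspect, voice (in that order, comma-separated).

present, witnessed, habitual, causative

Segment: wazes-or-s-zo-eb.
tense: -or → present.
evidentiality: -s → witnessed.
aspect: -zo → habitual.
voice: -eb → causative.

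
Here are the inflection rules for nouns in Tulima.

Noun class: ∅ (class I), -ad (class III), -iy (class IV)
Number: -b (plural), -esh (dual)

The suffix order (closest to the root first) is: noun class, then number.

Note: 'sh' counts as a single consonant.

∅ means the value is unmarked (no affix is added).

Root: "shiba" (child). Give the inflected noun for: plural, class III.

Attach noun class class III -ad → shibaad.
Attach number plural -b → shibaadb.

shibaadb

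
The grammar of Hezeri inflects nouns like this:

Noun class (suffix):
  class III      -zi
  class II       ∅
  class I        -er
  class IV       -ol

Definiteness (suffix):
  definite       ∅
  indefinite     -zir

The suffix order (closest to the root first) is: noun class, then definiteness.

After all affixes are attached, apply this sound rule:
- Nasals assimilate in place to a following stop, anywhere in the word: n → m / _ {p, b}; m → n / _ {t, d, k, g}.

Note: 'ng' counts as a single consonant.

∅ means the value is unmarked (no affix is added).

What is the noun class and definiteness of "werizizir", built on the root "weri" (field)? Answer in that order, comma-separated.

class III, indefinite

Segment: weri-zi-zir.
noun class: -zi → class III.
definiteness: -zir → indefinite.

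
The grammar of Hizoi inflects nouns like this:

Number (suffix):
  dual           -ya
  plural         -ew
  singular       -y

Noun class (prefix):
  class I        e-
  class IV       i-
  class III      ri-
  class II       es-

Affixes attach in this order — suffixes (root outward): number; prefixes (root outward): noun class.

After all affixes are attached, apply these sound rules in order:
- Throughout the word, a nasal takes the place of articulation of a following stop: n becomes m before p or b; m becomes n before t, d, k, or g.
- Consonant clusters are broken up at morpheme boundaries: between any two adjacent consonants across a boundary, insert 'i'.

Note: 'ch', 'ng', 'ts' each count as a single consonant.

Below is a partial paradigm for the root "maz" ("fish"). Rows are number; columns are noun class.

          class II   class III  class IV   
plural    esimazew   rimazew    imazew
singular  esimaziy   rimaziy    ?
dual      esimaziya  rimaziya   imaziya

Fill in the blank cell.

Attach noun class class IV i- → imaz.
Attach number singular -y → imazy.
Nasal assimilation: no change.
Apply epenthesis: imazy → imaziy.

imaziy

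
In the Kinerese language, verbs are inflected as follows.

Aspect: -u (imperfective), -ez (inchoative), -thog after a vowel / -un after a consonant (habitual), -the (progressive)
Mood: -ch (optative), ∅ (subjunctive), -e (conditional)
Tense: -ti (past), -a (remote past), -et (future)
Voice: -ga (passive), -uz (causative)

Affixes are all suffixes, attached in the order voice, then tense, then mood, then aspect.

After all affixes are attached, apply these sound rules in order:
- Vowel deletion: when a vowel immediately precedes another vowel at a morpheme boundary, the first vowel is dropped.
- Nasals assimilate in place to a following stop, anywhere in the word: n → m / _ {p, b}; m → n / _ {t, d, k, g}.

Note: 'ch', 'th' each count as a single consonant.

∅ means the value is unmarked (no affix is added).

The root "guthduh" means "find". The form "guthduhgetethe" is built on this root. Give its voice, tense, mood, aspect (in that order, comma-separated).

passive, future, conditional, progressive

Segment: guthduh-ga-et-e-the.
voice: -ga → passive.
tense: -et → future.
mood: -e → conditional.
aspect: -the → progressive.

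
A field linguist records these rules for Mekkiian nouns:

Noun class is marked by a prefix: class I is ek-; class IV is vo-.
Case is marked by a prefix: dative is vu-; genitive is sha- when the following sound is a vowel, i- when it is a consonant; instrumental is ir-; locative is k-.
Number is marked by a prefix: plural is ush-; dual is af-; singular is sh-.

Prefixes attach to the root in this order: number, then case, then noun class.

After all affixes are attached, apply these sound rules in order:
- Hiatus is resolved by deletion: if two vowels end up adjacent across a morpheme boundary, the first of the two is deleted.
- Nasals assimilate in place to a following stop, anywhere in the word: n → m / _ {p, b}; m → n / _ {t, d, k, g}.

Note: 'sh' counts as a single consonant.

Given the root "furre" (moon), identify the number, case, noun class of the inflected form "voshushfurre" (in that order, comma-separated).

plural, genitive, class IV

Segment: vo-sha-ush-furre.
number: ush- → plural.
case: sha/i- → genitive.
noun class: vo- → class IV.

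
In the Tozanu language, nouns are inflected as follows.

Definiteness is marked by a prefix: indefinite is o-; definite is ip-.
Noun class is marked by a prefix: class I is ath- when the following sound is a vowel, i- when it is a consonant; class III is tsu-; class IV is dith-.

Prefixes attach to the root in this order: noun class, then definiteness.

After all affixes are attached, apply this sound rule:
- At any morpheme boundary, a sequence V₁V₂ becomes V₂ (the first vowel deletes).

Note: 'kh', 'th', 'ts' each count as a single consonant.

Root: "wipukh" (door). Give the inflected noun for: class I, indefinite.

Attach noun class class I i- (before consonant 'w') → iwipukh.
Attach definiteness indefinite o- → oiwipukh.
Apply vowel deletion: oiwipukh → iwipukh.

iwipukh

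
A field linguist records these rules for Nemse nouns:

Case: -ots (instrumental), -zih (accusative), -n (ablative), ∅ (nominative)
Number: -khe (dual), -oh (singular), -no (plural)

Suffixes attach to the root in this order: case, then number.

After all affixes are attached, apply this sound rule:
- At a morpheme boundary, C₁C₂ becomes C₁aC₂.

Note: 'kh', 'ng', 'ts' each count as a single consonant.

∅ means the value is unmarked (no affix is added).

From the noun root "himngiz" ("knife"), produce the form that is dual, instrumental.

himngizotsakhe

Attach case instrumental -ots → himngizots.
Attach number dual -khe → himngizotskhe.
Apply epenthesis: himngizotskhe → himngizotsakhe.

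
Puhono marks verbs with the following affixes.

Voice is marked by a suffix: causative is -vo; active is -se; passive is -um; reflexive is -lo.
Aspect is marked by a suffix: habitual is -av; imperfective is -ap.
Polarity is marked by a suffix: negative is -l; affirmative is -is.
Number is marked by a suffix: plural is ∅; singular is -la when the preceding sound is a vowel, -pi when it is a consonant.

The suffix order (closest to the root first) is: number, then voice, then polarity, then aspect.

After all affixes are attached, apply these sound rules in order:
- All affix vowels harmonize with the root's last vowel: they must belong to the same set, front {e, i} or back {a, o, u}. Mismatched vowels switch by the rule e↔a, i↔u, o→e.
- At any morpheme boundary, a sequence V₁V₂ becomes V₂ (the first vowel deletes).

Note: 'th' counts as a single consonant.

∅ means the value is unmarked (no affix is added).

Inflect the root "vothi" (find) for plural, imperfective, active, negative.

vothiselep

number = plural: zero marking, form stays vothi.
Attach voice active -se → vothise.
Attach polarity negative -l → vothisel.
Attach aspect imperfective -ap → vothiselap.
Apply vowel harmony: vothiselap → vothiselep.
Vowel deletion: no change.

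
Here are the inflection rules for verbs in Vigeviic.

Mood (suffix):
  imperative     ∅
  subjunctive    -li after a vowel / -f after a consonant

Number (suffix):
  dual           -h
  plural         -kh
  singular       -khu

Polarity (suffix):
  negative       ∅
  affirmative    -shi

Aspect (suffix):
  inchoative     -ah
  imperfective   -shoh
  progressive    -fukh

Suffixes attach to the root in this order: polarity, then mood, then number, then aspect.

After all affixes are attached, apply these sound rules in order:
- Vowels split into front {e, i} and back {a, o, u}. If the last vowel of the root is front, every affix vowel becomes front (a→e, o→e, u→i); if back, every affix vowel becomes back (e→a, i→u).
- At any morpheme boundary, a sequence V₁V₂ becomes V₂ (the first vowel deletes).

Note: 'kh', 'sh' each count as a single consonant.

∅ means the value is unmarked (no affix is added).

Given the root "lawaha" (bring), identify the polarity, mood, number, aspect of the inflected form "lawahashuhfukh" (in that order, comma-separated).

Segment: lawaha-shi-h-fukh.
polarity: -shi → affirmative.
mood: ∅ → imperative.
number: -h → dual.
aspect: -fukh → progressive.

affirmative, imperative, dual, progressive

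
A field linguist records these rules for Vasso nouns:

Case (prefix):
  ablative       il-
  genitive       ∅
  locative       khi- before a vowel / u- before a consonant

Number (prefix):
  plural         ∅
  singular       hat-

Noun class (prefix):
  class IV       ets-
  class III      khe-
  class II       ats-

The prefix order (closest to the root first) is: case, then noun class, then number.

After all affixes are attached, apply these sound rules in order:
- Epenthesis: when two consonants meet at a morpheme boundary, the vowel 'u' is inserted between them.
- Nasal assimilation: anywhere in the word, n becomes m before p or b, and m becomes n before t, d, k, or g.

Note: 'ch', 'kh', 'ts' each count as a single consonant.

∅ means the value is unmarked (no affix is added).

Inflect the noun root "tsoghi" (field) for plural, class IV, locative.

Attach case locative u- (before consonant 'ts') → utsoghi.
Attach noun class class IV ets- → etsutsoghi.
number = plural: zero marking, form stays etsutsoghi.
Epenthesis: no change.
Nasal assimilation: no change.

etsutsoghi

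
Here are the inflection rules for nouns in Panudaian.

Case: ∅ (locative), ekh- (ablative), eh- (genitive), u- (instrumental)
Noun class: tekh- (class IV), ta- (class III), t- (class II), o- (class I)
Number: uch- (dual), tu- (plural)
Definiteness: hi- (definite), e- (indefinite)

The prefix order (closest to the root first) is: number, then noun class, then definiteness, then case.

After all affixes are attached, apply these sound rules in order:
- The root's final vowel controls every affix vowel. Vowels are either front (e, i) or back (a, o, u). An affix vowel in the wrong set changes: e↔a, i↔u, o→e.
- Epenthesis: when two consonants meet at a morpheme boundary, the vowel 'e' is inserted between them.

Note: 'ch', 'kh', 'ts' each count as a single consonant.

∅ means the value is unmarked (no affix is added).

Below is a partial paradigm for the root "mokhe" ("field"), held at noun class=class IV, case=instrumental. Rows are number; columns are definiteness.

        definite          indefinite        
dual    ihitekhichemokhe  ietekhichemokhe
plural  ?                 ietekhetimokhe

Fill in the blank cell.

ihitekhetimokhe

Attach number plural tu- → tumokhe.
Attach noun class class IV tekh- → tekhtumokhe.
Attach definiteness definite hi- → hitekhtumokhe.
Attach case instrumental u- → uhitekhtumokhe.
Apply vowel harmony: uhitekhtumokhe → ihitekhtimokhe.
Apply epenthesis: ihitekhtimokhe → ihitekhetimokhe.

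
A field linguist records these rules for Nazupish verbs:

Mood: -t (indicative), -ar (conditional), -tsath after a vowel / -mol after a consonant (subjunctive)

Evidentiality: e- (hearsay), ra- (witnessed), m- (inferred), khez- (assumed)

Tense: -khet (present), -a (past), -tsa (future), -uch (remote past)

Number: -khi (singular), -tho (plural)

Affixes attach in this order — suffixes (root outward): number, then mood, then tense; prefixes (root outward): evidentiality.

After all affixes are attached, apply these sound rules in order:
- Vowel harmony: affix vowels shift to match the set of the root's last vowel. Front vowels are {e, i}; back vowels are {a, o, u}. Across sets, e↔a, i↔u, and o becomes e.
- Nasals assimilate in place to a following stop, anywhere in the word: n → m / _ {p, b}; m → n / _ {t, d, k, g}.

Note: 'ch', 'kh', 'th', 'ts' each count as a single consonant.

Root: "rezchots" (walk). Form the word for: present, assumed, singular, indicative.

Attach number singular -khi → rezchotskhi.
Attach evidentiality assumed khez- → khezrezchotskhi.
Attach mood indicative -t → khezrezchotskhit.
Attach tense present -khet → khezrezchotskhitkhet.
Apply vowel harmony: khezrezchotskhitkhet → khazrezchotskhutkhat.
Nasal assimilation: no change.

khazrezchotskhutkhat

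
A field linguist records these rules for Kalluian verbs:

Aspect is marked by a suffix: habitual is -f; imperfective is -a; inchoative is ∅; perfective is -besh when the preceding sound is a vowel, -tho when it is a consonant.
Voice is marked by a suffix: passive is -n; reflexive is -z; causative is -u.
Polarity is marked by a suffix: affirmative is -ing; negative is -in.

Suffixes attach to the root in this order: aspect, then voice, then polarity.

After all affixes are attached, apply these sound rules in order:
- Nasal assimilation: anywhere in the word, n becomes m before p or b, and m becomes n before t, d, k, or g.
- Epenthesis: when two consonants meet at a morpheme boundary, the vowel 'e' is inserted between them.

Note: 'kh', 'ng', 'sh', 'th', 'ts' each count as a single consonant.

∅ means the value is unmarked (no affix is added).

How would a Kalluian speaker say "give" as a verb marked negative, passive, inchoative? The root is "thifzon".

aspect = inchoative: zero marking, form stays thifzon.
Attach voice passive -n → thifzonn.
Attach polarity negative -in → thifzonnin.
Nasal assimilation: no change.
Apply epenthesis: thifzonnin → thifzonenin.

thifzonenin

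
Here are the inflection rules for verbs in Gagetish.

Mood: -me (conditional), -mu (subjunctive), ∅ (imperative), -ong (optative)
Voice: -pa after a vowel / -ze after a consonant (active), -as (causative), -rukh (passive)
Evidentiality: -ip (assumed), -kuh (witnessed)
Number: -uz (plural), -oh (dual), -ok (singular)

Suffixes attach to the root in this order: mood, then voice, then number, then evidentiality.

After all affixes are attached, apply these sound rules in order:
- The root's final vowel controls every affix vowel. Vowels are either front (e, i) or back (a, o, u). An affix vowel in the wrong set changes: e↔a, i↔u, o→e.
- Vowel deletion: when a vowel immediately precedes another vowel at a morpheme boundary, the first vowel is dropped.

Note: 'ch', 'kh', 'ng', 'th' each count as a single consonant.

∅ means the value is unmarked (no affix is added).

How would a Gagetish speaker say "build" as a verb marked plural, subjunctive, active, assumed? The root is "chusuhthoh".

Attach mood subjunctive -mu → chusuhthohmu.
Attach voice active -pa (after vowel 'u') → chusuhthohmupa.
Attach number plural -uz → chusuhthohmupauz.
Attach evidentiality assumed -ip → chusuhthohmupauzip.
Apply vowel harmony: chusuhthohmupauzip → chusuhthohmupauzup.
Apply vowel deletion: chusuhthohmupauzup → chusuhthohmupuzup.

chusuhthohmupuzup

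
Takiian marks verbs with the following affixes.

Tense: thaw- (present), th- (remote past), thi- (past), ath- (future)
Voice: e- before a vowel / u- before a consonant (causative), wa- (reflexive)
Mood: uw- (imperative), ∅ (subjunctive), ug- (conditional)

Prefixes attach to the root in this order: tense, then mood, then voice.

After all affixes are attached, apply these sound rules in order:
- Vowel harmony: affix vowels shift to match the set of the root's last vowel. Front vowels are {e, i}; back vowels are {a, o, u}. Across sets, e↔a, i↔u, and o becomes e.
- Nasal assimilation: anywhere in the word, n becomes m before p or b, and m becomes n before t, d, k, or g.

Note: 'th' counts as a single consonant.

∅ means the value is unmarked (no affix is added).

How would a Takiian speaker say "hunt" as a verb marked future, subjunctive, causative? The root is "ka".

Attach tense future ath- → athka.
mood = subjunctive: zero marking, form stays athka.
Attach voice causative e- (before vowel 'a') → eathka.
Apply vowel harmony: eathka → aathka.
Nasal assimilation: no change.

aathka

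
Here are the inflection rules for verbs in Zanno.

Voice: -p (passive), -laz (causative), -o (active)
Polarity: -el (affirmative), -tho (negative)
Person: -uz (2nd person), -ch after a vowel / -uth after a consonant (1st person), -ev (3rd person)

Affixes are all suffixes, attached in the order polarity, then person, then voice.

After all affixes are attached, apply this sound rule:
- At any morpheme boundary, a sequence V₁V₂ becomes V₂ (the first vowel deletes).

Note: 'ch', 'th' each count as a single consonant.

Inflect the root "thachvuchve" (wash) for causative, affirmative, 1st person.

thachvuchveluthlaz

Attach polarity affirmative -el → thachvuchveel.
Attach person 1st person -uth (after consonant 'l') → thachvuchveeluth.
Attach voice causative -laz → thachvuchveeluthlaz.
Apply vowel deletion: thachvuchveeluthlaz → thachvuchveluthlaz.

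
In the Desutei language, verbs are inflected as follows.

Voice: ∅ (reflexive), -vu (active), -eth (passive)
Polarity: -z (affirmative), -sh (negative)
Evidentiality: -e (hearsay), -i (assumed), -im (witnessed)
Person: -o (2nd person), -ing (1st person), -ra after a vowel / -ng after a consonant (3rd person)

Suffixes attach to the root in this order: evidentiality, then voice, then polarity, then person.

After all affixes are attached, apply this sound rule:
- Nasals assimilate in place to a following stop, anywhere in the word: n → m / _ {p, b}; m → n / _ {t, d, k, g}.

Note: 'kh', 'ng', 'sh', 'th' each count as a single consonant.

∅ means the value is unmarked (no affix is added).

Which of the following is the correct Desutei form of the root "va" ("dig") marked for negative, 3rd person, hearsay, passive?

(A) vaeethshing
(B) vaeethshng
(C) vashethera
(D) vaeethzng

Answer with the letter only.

B

Attach evidentiality hearsay -e → vae.
Attach voice passive -eth → vaeeth.
Attach polarity negative -sh → vaeethsh.
Attach person 3rd person -ng (after consonant 'sh') → vaeethshng.
Nasal assimilation: no change.
So the correct form is vaeethshng, option (B).
(A) vaeethshing is wrong: it uses 1st person instead of 3rd person for person.
(D) vaeethzng is wrong: it uses affirmative instead of negative for polarity.
(C) vashethera is wrong: it has the affixes in the wrong order.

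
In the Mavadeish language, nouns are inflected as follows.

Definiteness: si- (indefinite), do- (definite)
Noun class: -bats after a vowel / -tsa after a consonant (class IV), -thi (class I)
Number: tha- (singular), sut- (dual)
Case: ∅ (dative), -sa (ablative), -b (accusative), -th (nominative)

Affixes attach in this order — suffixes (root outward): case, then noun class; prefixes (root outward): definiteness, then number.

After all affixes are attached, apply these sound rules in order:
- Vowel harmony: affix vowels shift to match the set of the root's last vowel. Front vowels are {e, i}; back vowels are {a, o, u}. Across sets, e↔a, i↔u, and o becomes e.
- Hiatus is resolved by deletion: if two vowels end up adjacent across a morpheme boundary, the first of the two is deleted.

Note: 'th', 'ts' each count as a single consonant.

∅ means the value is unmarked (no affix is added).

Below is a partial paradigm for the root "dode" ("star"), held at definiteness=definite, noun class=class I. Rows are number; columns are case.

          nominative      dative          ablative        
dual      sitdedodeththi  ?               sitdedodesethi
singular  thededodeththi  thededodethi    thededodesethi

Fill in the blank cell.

Attach definiteness definite do- → dodode.
case = dative: zero marking, form stays dodode.
Attach noun class class I -thi → dododethi.
Attach number dual sut- → sutdododethi.
Apply vowel harmony: sutdododethi → sitdedodethi.
Vowel deletion: no change.

sitdedodethi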